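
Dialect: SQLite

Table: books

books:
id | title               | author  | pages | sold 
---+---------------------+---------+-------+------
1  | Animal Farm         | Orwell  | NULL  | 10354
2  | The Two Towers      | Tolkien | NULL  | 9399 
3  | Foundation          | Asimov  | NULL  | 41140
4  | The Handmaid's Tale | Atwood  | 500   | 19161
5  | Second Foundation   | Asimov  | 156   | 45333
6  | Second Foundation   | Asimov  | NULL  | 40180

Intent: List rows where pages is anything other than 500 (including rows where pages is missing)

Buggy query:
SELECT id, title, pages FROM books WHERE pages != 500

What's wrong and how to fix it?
Bug: 'pages != 500' is unknown when pages is NULL, so NULL rows are silently excluded

Fix: Handle NULL separately with IS NULL alongside the inequality

Corrected query:
SELECT id, title, pages FROM books WHERE pages != 500 OR pages IS NULL

Result:
id | title             | pages
---+-------------------+------
1  | Animal Farm       | NULL 
2  | The Two Towers    | NULL 
3  | Foundation        | NULL 
5  | Second Foundation | 156  
6  | Second Foundation | NULL 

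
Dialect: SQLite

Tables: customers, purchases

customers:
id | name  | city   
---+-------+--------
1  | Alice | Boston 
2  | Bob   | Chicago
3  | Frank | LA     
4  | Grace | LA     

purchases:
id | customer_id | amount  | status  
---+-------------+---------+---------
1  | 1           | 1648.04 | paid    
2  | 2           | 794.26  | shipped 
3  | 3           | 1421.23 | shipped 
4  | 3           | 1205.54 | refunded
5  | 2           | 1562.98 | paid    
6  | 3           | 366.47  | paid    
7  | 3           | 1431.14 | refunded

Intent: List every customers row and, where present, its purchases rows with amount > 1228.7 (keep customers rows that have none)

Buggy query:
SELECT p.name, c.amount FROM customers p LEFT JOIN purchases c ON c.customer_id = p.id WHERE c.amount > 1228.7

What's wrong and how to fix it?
Bug: Filtering c.amount in WHERE discards the NULL rows produced by LEFT JOIN, turning it into an inner join

Fix: Move the right-table condition into the ON clause so unmatched parents are kept

Corrected query:
SELECT p.name, c.amount FROM customers p LEFT JOIN purchases c ON c.customer_id = p.id AND c.amount > 1228.7

Result:
name  | amount 
------+--------
Alice | 1648.04
Bob   | 1562.98
Frank | 1421.23
Frank | 1431.14
Grace | NULL   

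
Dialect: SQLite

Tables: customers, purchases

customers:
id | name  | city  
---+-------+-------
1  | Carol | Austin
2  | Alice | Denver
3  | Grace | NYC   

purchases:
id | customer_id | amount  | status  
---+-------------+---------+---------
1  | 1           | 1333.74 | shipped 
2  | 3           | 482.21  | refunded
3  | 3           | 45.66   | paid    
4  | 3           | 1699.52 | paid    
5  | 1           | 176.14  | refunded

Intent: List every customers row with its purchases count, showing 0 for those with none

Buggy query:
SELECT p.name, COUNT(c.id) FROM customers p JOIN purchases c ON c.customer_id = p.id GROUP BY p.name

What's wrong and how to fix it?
Bug: An inner join excludes parents with zero children

Fix: Use LEFT JOIN so parents without children still appear (COUNT(c.id) gives 0)

Corrected query:
SELECT p.name, COUNT(c.id) FROM customers p LEFT JOIN purchases c ON c.customer_id = p.id GROUP BY p.name

Result:
name  | COUNT(c.id)
------+------------
Alice | 0          
Carol | 2          
Grace | 3          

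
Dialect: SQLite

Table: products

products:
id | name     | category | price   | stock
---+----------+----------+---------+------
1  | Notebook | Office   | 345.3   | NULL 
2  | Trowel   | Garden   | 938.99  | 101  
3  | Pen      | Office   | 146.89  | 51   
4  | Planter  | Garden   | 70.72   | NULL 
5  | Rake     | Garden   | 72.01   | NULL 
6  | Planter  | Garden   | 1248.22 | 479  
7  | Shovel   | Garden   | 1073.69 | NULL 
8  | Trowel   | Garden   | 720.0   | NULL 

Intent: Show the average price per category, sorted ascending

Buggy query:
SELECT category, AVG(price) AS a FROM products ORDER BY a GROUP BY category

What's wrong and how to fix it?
Bug: GROUP BY must precede ORDER BY

Fix: Move ORDER BY to the end, after GROUP BY

Corrected query:
SELECT category, AVG(price) AS a FROM products GROUP BY category ORDER BY a

Result:
category | a         
---------+-----------
Office   | 246.095   
Garden   | 687.271667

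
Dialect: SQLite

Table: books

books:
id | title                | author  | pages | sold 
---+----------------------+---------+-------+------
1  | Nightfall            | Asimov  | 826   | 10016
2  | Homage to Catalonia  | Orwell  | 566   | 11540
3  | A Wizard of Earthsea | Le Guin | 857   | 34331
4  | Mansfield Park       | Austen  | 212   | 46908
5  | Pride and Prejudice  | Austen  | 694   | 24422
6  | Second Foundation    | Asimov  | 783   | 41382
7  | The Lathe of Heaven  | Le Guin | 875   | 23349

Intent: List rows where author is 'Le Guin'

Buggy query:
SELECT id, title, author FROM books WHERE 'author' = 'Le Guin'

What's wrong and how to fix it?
Bug: 'author' in single quotes is a string literal, not the column; the comparison is literal-vs-literal and never true

Fix: Remove the quotes around the column name (or use double quotes for an identifier)

Corrected query:
SELECT id, title, author FROM books WHERE author = 'Le Guin'

Result:
id | title                | author 
---+----------------------+--------
3  | A Wizard of Earthsea | Le Guin
7  | The Lathe of Heaven  | Le Guin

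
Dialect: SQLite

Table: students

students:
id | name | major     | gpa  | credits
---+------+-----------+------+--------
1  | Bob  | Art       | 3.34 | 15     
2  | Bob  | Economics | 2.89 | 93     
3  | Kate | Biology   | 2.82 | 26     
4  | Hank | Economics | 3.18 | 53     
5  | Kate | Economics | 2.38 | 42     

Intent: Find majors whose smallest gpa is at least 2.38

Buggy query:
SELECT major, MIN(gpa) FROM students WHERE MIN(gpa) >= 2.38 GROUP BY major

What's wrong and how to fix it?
Bug: MIN() in WHERE is a misuse of aggregate

Fix: Replace WHERE with HAVING after the GROUP BY

Corrected query:
SELECT major, MIN(gpa) FROM students GROUP BY major HAVING MIN(gpa) >= 2.38

Result:
major     | MIN(gpa)
----------+---------
Art       | 3.34    
Biology   | 2.82    
Economics | 2.38    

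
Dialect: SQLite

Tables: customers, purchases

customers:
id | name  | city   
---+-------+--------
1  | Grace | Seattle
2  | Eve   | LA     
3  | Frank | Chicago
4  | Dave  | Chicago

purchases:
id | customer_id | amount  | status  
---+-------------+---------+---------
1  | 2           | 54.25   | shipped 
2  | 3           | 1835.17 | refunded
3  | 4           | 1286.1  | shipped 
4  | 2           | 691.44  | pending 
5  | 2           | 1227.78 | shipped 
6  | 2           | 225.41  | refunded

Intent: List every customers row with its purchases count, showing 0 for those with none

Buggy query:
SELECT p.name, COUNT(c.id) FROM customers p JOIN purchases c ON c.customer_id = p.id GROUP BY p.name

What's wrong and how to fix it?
Bug: An inner join excludes parents with zero children

Fix: Use LEFT JOIN so parents without children still appear (COUNT(c.id) gives 0)

Corrected query:
SELECT p.name, COUNT(c.id) FROM customers p LEFT JOIN purchases c ON c.customer_id = p.id GROUP BY p.name

Result:
name  | COUNT(c.id)
------+------------
Dave  | 1          
Eve   | 4          
Frank | 1          
Grace | 0          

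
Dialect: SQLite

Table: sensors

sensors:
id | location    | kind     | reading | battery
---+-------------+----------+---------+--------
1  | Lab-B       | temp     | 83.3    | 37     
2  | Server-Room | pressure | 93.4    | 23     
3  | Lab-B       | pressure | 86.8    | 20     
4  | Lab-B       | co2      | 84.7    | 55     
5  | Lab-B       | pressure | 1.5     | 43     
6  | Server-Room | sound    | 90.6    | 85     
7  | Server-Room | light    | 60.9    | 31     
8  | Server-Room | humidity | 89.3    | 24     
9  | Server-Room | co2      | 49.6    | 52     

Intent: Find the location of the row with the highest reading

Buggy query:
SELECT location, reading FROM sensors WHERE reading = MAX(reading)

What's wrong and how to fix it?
Bug: MAX(reading) is an aggregate and cannot be used directly in WHERE

Fix: Use a subquery: WHERE reading = (SELECT MAX(reading) FROM sensors)

Corrected query:
SELECT location, reading FROM sensors WHERE reading = (SELECT MAX(reading) FROM sensors)

Result:
location    | reading
------------+--------
Server-Room | 93.4   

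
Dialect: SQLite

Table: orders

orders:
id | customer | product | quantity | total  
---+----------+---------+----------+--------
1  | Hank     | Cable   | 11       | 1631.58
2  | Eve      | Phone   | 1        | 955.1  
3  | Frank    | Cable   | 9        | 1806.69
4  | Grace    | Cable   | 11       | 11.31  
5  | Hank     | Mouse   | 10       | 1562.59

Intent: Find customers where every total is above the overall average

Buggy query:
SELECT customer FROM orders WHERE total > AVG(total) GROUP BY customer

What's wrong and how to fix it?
Bug: AVG() is an aggregate; it can't sit directly in WHERE

Fix: Compute the overall average in a scalar subquery and compare each group's MIN against it in HAVING

Corrected query:
SELECT customer FROM orders GROUP BY customer HAVING MIN(total) > (SELECT AVG(total) FROM orders)

Result:
customer
--------
Frank   
Hank    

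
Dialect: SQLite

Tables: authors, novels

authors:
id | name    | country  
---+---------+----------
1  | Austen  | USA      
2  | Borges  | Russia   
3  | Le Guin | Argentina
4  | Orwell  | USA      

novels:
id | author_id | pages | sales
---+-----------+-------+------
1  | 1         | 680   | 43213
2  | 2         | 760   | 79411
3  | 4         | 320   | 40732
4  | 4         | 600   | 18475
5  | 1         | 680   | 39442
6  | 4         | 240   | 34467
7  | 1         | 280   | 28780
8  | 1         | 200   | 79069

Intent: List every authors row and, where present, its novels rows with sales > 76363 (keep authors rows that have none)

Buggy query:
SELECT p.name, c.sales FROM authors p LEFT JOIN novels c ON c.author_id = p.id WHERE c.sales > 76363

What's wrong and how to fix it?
Bug: Filtering c.sales in WHERE discards the NULL rows produced by LEFT JOIN, turning it into an inner join

Fix: Move the right-table condition into the ON clause so unmatched parents are kept

Corrected query:
SELECT p.name, c.sales FROM authors p LEFT JOIN novels c ON c.author_id = p.id AND c.sales > 76363

Result:
name    | sales
--------+------
Austen  | 79069
Borges  | 79411
Le Guin | NULL 
Orwell  | NULL 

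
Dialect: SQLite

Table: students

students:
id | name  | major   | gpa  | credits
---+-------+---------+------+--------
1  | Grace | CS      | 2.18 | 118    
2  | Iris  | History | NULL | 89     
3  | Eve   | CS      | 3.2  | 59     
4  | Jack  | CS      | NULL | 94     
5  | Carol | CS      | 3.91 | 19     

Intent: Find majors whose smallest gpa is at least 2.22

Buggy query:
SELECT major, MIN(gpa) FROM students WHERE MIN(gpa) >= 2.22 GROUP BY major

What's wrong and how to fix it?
Bug: MIN() in WHERE is a misuse of aggregate

Fix: Replace WHERE with HAVING after the GROUP BY

Corrected query:
SELECT major, MIN(gpa) FROM students GROUP BY major HAVING MIN(gpa) >= 2.22

Result:
(no rows)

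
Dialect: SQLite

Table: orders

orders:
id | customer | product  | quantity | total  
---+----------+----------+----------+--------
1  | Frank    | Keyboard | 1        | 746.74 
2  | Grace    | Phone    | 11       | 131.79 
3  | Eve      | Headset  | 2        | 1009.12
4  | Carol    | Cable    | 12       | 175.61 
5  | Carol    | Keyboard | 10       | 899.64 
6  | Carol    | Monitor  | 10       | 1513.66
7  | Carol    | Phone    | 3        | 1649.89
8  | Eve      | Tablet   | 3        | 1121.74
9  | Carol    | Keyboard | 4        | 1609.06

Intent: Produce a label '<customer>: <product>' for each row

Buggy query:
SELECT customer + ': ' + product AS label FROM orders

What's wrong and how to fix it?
Bug: '+' is numeric addition; on text columns SQLite converts them to 0 instead of concatenating

Fix: Replace + with || to concatenate text

Corrected query:
SELECT customer || ': ' || product AS label FROM orders

Result:
label          
---------------
Frank: Keyboard
Grace: Phone   
Eve: Headset   
Carol: Cable   
Carol: Keyboard
Carol: Monitor 
Carol: Phone   
Eve: Tablet    
Carol: Keyboard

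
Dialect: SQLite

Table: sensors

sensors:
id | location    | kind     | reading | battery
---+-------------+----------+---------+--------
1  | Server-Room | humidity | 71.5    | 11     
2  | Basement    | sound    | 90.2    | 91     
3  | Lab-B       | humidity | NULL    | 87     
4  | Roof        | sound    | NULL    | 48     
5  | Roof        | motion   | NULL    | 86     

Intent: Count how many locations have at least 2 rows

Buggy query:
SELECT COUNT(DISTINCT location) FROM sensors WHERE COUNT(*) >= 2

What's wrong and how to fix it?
Bug: COUNT(*) cannot appear in WHERE; the per-group count doesn't exist yet

Fix: Group first with HAVING COUNT(*) >= 2, then COUNT the resulting groups

Corrected query:
SELECT COUNT(*) FROM (SELECT location FROM sensors GROUP BY location HAVING COUNT(*) >= 2)

Result:
COUNT(*)
--------
1       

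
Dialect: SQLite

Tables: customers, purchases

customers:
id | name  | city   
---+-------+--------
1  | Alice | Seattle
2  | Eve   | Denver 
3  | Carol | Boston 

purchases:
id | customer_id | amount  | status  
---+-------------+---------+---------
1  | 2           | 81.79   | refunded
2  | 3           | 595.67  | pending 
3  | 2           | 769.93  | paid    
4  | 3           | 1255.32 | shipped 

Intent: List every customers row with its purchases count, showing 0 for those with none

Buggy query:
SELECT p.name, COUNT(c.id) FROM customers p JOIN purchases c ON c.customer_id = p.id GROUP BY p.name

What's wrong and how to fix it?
Bug: An inner join excludes parents with zero children

Fix: Switch to LEFT JOIN to retain unmatched parent rows

Corrected query:
SELECT p.name, COUNT(c.id) FROM customers p LEFT JOIN purchases c ON c.customer_id = p.id GROUP BY p.name

Result:
name  | COUNT(c.id)
------+------------
Alice | 0          
Carol | 2          
Eve   | 2          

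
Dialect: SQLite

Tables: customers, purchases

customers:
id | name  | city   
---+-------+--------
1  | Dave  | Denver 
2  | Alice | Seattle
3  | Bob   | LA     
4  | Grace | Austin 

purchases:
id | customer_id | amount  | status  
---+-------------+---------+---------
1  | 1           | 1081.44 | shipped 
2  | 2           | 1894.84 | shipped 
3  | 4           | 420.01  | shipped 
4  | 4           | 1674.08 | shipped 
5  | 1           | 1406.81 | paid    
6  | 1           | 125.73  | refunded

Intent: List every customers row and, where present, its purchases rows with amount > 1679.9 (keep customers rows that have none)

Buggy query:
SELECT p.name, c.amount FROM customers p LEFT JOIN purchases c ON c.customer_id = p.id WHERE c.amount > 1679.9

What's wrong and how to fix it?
Bug: Filtering c.amount in WHERE discards the NULL rows produced by LEFT JOIN, turning it into an inner join

Fix: Move the right-table condition into the ON clause so unmatched parents are kept

Corrected query:
SELECT p.name, c.amount FROM customers p LEFT JOIN purchases c ON c.customer_id = p.id AND c.amount > 1679.9

Result:
name  | amount 
------+--------
Dave  | NULL   
Alice | 1894.84
Bob   | NULL   
Grace | NULL   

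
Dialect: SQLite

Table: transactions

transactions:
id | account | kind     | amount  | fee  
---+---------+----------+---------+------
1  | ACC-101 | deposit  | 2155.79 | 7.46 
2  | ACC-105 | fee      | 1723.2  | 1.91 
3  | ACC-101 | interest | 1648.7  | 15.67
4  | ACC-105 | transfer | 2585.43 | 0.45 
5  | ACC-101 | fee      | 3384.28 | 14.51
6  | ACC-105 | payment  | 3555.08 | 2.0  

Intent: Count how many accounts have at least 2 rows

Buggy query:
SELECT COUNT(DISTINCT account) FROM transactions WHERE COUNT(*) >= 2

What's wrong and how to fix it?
Bug: COUNT(*) cannot appear in WHERE; the per-group count doesn't exist yet

Fix: Use a subquery that GROUPs and filters with HAVING, then count its rows

Corrected query:
SELECT COUNT(*) FROM (SELECT account FROM transactions GROUP BY account HAVING COUNT(*) >= 2)

Result:
COUNT(*)
--------
2       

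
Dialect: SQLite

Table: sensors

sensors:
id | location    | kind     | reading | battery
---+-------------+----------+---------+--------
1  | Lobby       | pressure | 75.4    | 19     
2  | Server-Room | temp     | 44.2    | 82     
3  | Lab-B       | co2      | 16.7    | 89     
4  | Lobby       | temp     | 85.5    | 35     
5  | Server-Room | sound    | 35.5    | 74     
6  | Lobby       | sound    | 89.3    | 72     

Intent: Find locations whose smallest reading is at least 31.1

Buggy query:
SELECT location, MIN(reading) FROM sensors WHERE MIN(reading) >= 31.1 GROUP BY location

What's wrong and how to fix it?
Bug: Aggregates like MIN are computed per group after WHERE runs

Fix: Use HAVING for the per-group MIN condition

Corrected query:
SELECT location, MIN(reading) FROM sensors GROUP BY location HAVING MIN(reading) >= 31.1

Result:
location    | MIN(reading)
------------+-------------
Lobby       | 75.4        
Server-Room | 35.5        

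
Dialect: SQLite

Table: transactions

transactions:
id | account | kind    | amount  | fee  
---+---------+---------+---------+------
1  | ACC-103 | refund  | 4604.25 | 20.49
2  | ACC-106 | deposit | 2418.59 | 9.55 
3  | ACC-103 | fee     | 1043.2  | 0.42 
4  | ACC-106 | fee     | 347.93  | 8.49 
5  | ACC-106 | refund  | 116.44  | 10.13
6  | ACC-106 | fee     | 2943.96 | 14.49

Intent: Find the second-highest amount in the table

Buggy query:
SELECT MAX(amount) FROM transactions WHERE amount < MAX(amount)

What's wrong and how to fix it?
Bug: MAX(amount) on the right of the comparison is an aggregate-in-WHERE error

Fix: Put the inner MAX in a scalar subquery

Corrected query:
SELECT MAX(amount) FROM transactions WHERE amount < (SELECT MAX(amount) FROM transactions)

Result:
MAX(amount)
-----------
2943.96    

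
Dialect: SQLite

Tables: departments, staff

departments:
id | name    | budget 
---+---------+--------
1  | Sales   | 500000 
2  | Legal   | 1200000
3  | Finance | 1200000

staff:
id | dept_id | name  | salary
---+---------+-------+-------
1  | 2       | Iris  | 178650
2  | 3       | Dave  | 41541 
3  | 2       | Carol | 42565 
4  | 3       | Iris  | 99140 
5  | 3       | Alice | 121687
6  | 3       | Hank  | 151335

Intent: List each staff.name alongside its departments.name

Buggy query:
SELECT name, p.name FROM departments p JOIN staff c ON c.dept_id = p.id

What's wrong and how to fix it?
Bug: 'name' exists in both joined tables, so the database can't tell which one is meant

Fix: Prefix ambiguous columns with the table alias

Corrected query:
SELECT c.name, p.name FROM departments p JOIN staff c ON c.dept_id = p.id

Result:
name  | name   
------+--------
Iris  | Legal  
Dave  | Finance
Carol | Legal  
Iris  | Finance
Alice | Finance
Hank  | Finance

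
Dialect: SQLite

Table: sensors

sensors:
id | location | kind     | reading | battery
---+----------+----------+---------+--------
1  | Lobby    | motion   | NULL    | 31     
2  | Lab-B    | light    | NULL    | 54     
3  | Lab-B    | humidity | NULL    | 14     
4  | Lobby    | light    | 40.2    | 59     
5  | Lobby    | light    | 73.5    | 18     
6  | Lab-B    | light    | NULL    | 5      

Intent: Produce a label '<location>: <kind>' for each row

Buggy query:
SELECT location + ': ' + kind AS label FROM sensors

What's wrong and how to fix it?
Bug: '+' is numeric addition; on text columns SQLite converts them to 0 instead of concatenating

Fix: Replace + with || to concatenate text

Corrected query:
SELECT location || ': ' || kind AS label FROM sensors

Result:
label          
---------------
Lobby: motion  
Lab-B: light   
Lab-B: humidity
Lobby: light   
Lobby: light   
Lab-B: light   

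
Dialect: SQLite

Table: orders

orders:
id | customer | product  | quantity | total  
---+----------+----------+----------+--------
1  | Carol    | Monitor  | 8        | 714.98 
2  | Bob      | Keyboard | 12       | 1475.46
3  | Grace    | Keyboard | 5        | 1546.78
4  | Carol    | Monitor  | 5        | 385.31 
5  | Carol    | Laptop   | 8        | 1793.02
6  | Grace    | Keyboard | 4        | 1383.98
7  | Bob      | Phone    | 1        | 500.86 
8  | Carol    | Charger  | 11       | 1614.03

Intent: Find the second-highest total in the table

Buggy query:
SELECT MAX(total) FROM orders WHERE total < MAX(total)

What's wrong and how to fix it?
Bug: MAX(total) on the right of the comparison is an aggregate-in-WHERE error

Fix: Put the inner MAX in a scalar subquery

Corrected query:
SELECT MAX(total) FROM orders WHERE total < (SELECT MAX(total) FROM orders)

Result:
MAX(total)
----------
1614.03   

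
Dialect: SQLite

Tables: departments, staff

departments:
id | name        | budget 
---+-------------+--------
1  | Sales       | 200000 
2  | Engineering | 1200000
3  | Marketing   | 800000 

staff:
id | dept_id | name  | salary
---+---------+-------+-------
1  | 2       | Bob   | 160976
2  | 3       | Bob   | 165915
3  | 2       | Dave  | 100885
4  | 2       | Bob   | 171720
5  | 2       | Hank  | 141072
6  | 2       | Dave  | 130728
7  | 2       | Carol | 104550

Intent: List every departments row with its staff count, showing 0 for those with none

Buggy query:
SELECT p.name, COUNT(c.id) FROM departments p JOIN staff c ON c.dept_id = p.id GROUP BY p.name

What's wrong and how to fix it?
Bug: INNER JOIN drops departments rows that have no matching staff rows

Fix: Switch to LEFT JOIN to retain unmatched parent rows

Corrected query:
SELECT p.name, COUNT(c.id) FROM departments p LEFT JOIN staff c ON c.dept_id = p.id GROUP BY p.name

Result:
name        | COUNT(c.id)
------------+------------
Engineering | 6          
Marketing   | 1          
Sales       | 0          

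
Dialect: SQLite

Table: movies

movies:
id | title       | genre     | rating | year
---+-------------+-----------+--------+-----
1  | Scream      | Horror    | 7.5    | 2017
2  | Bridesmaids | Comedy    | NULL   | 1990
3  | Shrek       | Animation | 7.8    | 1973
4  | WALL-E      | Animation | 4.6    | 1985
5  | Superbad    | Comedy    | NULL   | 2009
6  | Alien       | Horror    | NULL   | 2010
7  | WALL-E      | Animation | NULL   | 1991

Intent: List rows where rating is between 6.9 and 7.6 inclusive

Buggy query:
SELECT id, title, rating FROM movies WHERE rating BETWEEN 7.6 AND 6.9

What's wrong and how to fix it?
Bug: BETWEEN expects the lower bound first; with 7.6 AND 6.9 the range is empty

Fix: Write BETWEEN 6.9 AND 7.6

Corrected query:
SELECT id, title, rating FROM movies WHERE rating BETWEEN 6.9 AND 7.6

Result:
id | title  | rating
---+--------+-------
1  | Scream | 7.5   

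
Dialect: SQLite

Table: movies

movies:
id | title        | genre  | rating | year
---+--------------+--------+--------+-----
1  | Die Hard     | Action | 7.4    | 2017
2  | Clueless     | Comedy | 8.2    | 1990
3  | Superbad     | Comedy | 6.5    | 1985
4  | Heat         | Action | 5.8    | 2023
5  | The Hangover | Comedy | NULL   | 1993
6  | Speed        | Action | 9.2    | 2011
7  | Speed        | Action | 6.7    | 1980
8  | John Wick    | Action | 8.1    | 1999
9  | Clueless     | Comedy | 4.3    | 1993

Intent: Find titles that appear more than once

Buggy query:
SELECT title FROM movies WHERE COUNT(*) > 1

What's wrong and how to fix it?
Bug: WHERE can't reference COUNT(*); aggregates are computed after WHERE

Fix: GROUP BY title, then filter groups with HAVING COUNT(*) > 1

Corrected query:
SELECT title FROM movies GROUP BY title HAVING COUNT(*) > 1

Result:
title   
--------
Clueless
Speed   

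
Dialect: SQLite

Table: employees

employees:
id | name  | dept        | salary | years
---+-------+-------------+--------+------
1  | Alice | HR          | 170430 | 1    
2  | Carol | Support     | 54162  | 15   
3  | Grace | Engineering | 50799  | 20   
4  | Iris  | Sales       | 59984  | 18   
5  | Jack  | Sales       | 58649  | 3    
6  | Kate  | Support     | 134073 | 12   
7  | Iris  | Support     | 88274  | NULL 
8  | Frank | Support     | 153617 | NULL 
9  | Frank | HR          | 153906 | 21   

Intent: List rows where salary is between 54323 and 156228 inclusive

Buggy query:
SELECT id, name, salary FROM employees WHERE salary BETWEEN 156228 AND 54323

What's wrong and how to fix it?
Bug: BETWEEN expects the lower bound first; with 156228 AND 54323 the range is empty

Fix: Swap the bounds so the smaller value comes first

Corrected query:
SELECT id, name, salary FROM employees WHERE salary BETWEEN 54323 AND 156228

Result:
id | name  | salary
---+-------+-------
4  | Iris  | 59984 
5  | Jack  | 58649 
6  | Kate  | 134073
7  | Iris  | 88274 
8  | Frank | 153617
9  | Frank | 153906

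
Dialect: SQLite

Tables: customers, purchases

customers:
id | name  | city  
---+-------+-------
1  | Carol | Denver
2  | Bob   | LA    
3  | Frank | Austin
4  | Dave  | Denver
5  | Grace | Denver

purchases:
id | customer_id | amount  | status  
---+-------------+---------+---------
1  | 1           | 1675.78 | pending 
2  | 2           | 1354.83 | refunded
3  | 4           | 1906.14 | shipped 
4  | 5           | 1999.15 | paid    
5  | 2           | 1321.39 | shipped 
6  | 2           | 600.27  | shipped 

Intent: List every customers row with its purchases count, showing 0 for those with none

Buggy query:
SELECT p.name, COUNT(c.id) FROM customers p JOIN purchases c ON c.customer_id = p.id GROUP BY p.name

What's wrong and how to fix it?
Bug: An inner join excludes parents with zero children

Fix: Use LEFT JOIN so parents without children still appear (COUNT(c.id) gives 0)

Corrected query:
SELECT p.name, COUNT(c.id) FROM customers p LEFT JOIN purchases c ON c.customer_id = p.id GROUP BY p.name

Result:
name  | COUNT(c.id)
------+------------
Bob   | 3          
Carol | 1          
Dave  | 1          
Frank | 0          
Grace | 1          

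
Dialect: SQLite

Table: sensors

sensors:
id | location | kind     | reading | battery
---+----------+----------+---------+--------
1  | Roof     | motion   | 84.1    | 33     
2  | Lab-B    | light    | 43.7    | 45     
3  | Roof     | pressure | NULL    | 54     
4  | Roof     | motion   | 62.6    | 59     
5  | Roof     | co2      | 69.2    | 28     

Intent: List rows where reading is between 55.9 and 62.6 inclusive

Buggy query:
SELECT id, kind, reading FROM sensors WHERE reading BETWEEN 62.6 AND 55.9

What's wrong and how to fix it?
Bug: The bounds are reversed; BETWEEN a AND b requires a <= b to match anything

Fix: Swap the bounds so the smaller value comes first

Corrected query:
SELECT id, kind, reading FROM sensors WHERE reading BETWEEN 55.9 AND 62.6

Result:
id | kind   | reading
---+--------+--------
4  | motion | 62.6   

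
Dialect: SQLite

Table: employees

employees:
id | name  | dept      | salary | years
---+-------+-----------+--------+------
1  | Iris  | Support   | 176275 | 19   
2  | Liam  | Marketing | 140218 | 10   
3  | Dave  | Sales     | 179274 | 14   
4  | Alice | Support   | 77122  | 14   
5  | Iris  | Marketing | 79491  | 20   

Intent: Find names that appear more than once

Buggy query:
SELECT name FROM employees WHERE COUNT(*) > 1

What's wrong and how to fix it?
Bug: COUNT(*) is an aggregate and cannot be used in WHERE

Fix: GROUP BY name, then filter groups with HAVING COUNT(*) > 1

Corrected query:
SELECT name FROM employees GROUP BY name HAVING COUNT(*) > 1

Result:
name
----
Iris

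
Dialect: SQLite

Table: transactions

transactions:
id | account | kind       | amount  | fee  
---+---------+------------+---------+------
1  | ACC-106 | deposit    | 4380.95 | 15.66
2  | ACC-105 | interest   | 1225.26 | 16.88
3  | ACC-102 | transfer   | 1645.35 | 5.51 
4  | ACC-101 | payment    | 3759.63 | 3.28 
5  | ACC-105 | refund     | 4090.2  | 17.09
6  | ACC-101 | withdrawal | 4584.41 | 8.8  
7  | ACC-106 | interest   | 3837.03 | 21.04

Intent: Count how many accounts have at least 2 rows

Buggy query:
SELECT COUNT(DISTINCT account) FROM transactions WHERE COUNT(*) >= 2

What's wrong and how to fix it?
Bug: WHERE filters individual rows, not groups, so a group-level COUNT is invalid there

Fix: Group first with HAVING COUNT(*) >= 2, then COUNT the resulting groups

Corrected query:
SELECT COUNT(*) FROM (SELECT account FROM transactions GROUP BY account HAVING COUNT(*) >= 2)

Result:
COUNT(*)
--------
3       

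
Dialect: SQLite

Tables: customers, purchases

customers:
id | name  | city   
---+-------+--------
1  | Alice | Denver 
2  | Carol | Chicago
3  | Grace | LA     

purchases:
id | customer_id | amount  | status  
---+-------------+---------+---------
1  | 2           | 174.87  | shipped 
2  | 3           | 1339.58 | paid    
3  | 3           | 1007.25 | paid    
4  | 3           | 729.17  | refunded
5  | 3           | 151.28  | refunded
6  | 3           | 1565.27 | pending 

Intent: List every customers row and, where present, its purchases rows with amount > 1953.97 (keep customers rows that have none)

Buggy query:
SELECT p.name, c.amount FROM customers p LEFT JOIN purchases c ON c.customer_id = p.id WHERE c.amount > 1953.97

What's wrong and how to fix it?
Bug: Filtering c.amount in WHERE discards the NULL rows produced by LEFT JOIN, turning it into an inner join

Fix: Put 'c.amount > 1953.97' in the JOIN's ON clause instead of WHERE

Corrected query:
SELECT p.name, c.amount FROM customers p LEFT JOIN purchases c ON c.customer_id = p.id AND c.amount > 1953.97

Result:
name  | amount
------+-------
Alice | NULL  
Carol | NULL  
Grace | NULL  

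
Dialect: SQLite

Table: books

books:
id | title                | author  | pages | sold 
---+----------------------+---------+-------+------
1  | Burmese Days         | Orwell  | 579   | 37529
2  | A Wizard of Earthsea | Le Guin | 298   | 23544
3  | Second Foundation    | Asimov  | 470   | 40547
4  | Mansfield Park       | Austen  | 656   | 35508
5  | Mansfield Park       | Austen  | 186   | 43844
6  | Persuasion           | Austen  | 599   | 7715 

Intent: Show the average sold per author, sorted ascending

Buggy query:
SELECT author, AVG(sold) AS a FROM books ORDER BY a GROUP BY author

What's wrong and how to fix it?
Bug: ORDER BY appears before GROUP BY; SQL clause order requires GROUP BY first

Fix: Move ORDER BY to the end, after GROUP BY

Corrected query:
SELECT author, AVG(sold) AS a FROM books GROUP BY author ORDER BY a

Result:
author  | a           
--------+-------------
Le Guin | 23544       
Austen  | 29022.333333
Orwell  | 37529       
Asimov  | 40547       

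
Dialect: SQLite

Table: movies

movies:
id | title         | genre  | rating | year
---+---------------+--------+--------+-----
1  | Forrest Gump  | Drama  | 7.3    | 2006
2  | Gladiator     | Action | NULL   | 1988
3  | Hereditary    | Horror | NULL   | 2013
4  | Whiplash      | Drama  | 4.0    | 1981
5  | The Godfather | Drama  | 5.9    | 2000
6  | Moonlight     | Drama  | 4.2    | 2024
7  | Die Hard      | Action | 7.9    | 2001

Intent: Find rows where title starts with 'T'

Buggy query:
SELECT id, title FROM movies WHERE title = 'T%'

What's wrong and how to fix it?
Bug: '=' compares the literal string including the % character; pattern matching needs LIKE

Fix: Use LIKE for wildcard pattern matching

Corrected query:
SELECT id, title FROM movies WHERE title LIKE 'T%'

Result:
id | title        
---+--------------
5  | The Godfather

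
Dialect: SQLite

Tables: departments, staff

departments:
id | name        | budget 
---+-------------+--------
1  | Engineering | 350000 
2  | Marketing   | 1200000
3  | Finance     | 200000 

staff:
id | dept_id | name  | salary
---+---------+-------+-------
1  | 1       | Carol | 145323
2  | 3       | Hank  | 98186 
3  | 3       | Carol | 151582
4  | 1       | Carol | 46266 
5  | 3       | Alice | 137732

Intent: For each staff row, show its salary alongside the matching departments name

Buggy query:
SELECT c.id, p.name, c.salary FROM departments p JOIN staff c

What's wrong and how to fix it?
Bug: JOIN with no ON clause produces a cartesian product; every staff row pairs with every departments row

Fix: Specify the join condition linking the foreign key to the parent id

Corrected query:
SELECT c.id, p.name, c.salary FROM departments p JOIN staff c ON c.dept_id = p.id

Result:
id | name        | salary
---+-------------+-------
1  | Engineering | 145323
2  | Finance     | 98186 
3  | Finance     | 151582
4  | Engineering | 46266 
5  | Finance     | 137732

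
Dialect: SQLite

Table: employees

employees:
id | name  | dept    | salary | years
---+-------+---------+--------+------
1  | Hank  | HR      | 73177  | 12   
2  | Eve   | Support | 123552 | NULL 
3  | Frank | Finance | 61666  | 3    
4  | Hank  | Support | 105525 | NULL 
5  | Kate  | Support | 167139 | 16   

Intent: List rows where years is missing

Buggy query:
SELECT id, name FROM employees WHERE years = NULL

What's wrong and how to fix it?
Bug: '= NULL' is always unknown in SQL three-valued logic, so no rows match

Fix: Replace '= NULL' with 'IS NULL'

Corrected query:
SELECT id, name FROM employees WHERE years IS NULL

Result:
id | name
---+-----
2  | Eve 
4  | Hank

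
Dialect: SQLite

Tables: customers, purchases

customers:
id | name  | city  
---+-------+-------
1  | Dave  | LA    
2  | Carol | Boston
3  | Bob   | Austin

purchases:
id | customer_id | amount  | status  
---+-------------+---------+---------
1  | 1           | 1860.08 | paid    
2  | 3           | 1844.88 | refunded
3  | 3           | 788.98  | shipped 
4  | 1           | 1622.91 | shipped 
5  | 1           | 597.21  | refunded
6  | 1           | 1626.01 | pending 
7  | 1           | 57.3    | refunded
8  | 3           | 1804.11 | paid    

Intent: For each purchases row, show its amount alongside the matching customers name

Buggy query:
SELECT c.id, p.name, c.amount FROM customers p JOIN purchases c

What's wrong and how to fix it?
Bug: JOIN with no ON clause produces a cartesian product; every purchases row pairs with every customers row

Fix: Specify the join condition linking the foreign key to the parent id

Corrected query:
SELECT c.id, p.name, c.amount FROM customers p JOIN purchases c ON c.customer_id = p.id

Result:
id | name | amount 
---+------+--------
1  | Dave | 1860.08
2  | Bob  | 1844.88
3  | Bob  | 788.98 
4  | Dave | 1622.91
5  | Dave | 597.21 
6  | Dave | 1626.01
7  | Dave | 57.3   
8  | Bob  | 1804.11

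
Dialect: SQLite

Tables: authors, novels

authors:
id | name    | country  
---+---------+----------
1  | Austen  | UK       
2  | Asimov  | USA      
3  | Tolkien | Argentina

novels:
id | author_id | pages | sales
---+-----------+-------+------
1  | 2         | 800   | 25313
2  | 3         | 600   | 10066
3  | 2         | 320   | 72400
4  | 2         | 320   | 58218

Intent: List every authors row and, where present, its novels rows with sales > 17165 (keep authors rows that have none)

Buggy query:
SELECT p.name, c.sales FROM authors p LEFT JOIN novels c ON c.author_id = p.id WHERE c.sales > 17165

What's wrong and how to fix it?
Bug: Filtering c.sales in WHERE discards the NULL rows produced by LEFT JOIN, turning it into an inner join

Fix: Put 'c.sales > 17165' in the JOIN's ON clause instead of WHERE

Corrected query:
SELECT p.name, c.sales FROM authors p LEFT JOIN novels c ON c.author_id = p.id AND c.sales > 17165

Result:
name    | sales
--------+------
Austen  | NULL 
Asimov  | 25313
Asimov  | 58218
Asimov  | 72400
Tolkien | NULL 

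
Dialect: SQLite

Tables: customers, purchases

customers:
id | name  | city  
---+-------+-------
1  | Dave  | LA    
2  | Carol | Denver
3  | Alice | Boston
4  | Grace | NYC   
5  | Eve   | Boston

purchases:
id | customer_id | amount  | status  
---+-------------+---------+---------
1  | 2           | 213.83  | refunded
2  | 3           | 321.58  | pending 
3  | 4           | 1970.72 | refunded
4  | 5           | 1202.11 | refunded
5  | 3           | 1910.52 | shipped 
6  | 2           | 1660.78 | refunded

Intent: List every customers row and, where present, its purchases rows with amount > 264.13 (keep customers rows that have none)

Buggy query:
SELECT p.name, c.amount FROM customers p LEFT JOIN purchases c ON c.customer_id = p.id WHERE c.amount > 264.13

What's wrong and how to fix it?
Bug: A WHERE condition on the right-hand table after LEFT JOIN drops unmatched parents

Fix: Put 'c.amount > 264.13' in the JOIN's ON clause instead of WHERE

Corrected query:
SELECT p.name, c.amount FROM customers p LEFT JOIN purchases c ON c.customer_id = p.id AND c.amount > 264.13

Result:
name  | amount 
------+--------
Dave  | NULL   
Carol | 1660.78
Alice | 321.58 
Alice | 1910.52
Grace | 1970.72
Eve   | 1202.11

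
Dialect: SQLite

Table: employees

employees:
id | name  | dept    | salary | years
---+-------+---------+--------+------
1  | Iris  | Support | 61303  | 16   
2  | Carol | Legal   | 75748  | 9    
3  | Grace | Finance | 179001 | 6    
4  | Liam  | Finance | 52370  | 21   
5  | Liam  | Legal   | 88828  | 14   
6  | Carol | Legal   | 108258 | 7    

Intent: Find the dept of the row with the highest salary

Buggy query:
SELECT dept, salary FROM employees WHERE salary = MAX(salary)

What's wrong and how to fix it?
Bug: WHERE is evaluated per row; an aggregate over the whole table isn't defined there

Fix: Use a subquery: WHERE salary = (SELECT MAX(salary) FROM employees)

Corrected query:
SELECT dept, salary FROM employees WHERE salary = (SELECT MAX(salary) FROM employees)

Result:
dept    | salary
--------+-------
Finance | 179001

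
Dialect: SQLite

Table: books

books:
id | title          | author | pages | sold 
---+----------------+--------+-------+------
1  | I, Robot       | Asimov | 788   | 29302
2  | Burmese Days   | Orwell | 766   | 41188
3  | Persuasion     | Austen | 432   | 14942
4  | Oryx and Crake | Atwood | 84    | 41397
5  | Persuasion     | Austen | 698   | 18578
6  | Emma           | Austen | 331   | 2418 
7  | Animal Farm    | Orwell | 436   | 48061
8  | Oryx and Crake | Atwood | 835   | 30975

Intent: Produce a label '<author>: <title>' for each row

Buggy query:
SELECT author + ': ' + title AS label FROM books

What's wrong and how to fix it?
Bug: '+' is numeric addition; on text columns SQLite converts them to 0 instead of concatenating

Fix: Use the || operator for string concatenation

Corrected query:
SELECT author || ': ' || title AS label FROM books

Result:
label                 
----------------------
Asimov: I, Robot      
Orwell: Burmese Days  
Austen: Persuasion    
Atwood: Oryx and Crake
Austen: Persuasion    
Austen: Emma          
Orwell: Animal Farm   
Atwood: Oryx and Crake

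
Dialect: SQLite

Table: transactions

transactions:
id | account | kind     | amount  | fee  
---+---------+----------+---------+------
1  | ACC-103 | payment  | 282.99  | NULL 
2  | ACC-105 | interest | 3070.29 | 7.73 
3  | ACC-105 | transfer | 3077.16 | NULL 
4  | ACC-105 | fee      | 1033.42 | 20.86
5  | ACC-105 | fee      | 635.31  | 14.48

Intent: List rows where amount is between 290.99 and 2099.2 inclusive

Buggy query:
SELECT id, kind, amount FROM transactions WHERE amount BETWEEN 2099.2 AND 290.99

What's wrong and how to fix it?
Bug: BETWEEN expects the lower bound first; with 2099.2 AND 290.99 the range is empty

Fix: Write BETWEEN 290.99 AND 2099.2

Corrected query:
SELECT id, kind, amount FROM transactions WHERE amount BETWEEN 290.99 AND 2099.2

Result:
id | kind | amount 
---+------+--------
4  | fee  | 1033.42
5  | fee  | 635.31 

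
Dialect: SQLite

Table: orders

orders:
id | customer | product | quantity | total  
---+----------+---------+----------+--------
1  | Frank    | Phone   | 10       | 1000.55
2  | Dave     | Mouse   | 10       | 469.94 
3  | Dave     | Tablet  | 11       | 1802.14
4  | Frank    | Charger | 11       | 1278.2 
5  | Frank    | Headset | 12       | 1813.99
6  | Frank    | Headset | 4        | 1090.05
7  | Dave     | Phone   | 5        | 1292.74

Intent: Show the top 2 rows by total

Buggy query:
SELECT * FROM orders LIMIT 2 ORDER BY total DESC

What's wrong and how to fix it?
Bug: LIMIT must come after ORDER BY

Fix: Swap the clauses: ORDER BY first, then LIMIT

Corrected query:
SELECT * FROM orders ORDER BY total DESC LIMIT 2

Result:
id | customer | product | quantity | total  
---+----------+---------+----------+--------
5  | Frank    | Headset | 12       | 1813.99
3  | Dave     | Tablet  | 11       | 1802.14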